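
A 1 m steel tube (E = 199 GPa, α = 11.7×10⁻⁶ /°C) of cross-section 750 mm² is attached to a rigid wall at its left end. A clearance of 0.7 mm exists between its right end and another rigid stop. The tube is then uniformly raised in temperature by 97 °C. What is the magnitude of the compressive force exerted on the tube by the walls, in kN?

P ≈ 64.9 kN

If the wall were absent the tube would grow by αΔT L = 11.7×10⁻⁶ × 97 × 1000 = 1.135 mm.
After closing the 0.7 mm clearance, 1.135 − 0.7 = 0.4349 mm of expansion remains to be suppressed by the wall.
That suppressed elongation corresponds to σ = E·Δ/L = 199×10³ × 0.4349/1000 = 86.55 MPa.
Force on the wall = σA = 86.55 × 750 mm² = 64.91 kN.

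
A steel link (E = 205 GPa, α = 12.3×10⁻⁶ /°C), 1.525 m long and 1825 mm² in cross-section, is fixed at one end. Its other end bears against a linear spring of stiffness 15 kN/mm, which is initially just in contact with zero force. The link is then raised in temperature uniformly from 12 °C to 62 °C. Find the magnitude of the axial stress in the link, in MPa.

If the spring were absent the link would lengthen by αΔT L = 12.3×10⁻⁶ × 50 × 1525 = 0.9379 mm.
Let P be the compressive force at the spring. The link shortens elastically by PL/(AE) and the spring compresses by P/k; together these equal δ_free.
So P = δ_free / [L/(AE) + 1/k] = 0.9379 / [ 1525/(1825×205×10³) + 1/(15×10³) ].
P = 0.9379 / 7.074×10⁻⁵ = 13260 N.
σ = P/A = 13260/1825 = 7.264 MPa.

σ ≈ 7.26 MPa (compressive)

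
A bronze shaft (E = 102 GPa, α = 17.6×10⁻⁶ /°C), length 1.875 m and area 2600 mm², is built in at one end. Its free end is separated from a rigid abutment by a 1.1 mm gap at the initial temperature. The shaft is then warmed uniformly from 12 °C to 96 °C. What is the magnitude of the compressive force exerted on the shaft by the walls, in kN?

P ≈ 236 kN

Unrestrained expansion: δ_free = αΔT L = 17.6×10⁻⁶ × 84 × 1875 = 2.772 mm.
After closing the 1.1 mm clearance, 2.772 − 1.1 = 1.672 mm of expansion remains to be suppressed by the wall.
That suppressed elongation corresponds to σ = E·Δ/L = 102×10³ × 1.672/1875 = 90.96 MPa.
P = σA = 90.96 × 2600 = 236.5 kN.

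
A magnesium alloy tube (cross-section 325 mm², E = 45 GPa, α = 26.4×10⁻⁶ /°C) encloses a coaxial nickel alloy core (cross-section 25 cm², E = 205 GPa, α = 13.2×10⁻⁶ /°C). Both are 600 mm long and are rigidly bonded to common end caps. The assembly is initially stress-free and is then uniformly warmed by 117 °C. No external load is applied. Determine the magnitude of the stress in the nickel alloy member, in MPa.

σ ≈ 8.78 MPa (tensile)

Both members must finish at the same length. With the larger α, the magnesium alloy tends to over-expand; the plates restrain it, putting the magnesium alloy in compression and the nickel alloy in tension. With no external load the two internal forces are equal and opposite, magnitude P.
Setting the final lengths equal and cancelling L: (α₁ − α₂)ΔT = P/(A₁E₁) + P/(A₂E₂).
|α₁ − α₂|·ΔT = 13.2×10⁻⁶ × 117 = 0.001544.
1/(A₁E₁) + 1/(A₂E₂) = 1/(325×45×10³) + 1/(2500×205×10³) = 7.033×10⁻⁸ N⁻¹.
P = 0.001544 / 7.033×10⁻⁸ = 21960 N = 21.96 kN.
σ_{nickel alloy} = P/A₂ = 21960/2500 = 8.784 MPa, tensile.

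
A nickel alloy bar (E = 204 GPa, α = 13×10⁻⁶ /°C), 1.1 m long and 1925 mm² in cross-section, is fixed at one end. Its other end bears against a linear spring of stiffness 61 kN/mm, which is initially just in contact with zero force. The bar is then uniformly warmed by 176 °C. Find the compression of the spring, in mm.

δ ≈ 2.15 mm

The unrestrained thermal change is αΔT L = 13×10⁻⁶ × 176 × 1100 = 2.517 mm.
Let P be the compressive force at the spring. The bar shortens elastically by PL/(AE) and the spring compresses by P/k; together these equal δ_free.
P [ L/(AE) + 1/k ] = δ_free → P [ 1100/(1925×204×10³) + 1/(61×10³) ] = 2.517.
P = 2.517 / 1.919×10⁻⁵ = 131100 N.
Spring compression = P/k = 131100/(61×10³) = 2.15 mm.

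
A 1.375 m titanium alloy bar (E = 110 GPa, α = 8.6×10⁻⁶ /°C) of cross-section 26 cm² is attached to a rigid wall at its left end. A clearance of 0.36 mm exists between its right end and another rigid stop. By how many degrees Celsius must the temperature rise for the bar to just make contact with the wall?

ΔT ≈ 30.4 °C

The gap closes when αΔT L = 0.36 mm, since the bar is still unstressed at that instant.
ΔT = 0.36 / (8.6×10⁻⁶ × 1375) = 30.44 °C.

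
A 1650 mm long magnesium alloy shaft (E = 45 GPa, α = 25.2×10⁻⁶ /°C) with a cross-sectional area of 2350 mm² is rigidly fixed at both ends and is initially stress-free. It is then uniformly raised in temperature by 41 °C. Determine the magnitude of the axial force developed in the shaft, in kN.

The ends cannot move, so σ = EαΔT = 45×10³ × 25.2×10⁻⁶ × 41 = 46.49 MPa.
P = AEαΔT = 2350 × 45×10³ × 25.2×10⁻⁶ × 41 = 109.3 kN (compressive).

P ≈ 109 kN (compressive)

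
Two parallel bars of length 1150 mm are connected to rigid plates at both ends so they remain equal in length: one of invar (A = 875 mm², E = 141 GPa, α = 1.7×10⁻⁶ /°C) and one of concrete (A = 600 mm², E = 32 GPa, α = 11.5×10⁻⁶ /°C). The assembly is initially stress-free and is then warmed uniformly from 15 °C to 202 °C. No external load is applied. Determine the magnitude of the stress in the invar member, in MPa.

σ ≈ 34.8 MPa (tensile)

Equilibrium of a rigid end plate with no external load gives equal and opposite internal forces ±P in the two members. Since α_{concrete} > α_{invar}, heating drives the concrete into compression and the invar into tension.
Setting the final lengths equal and cancelling L: (α₁ − α₂)ΔT = P/(A₁E₁) + P/(A₂E₂).
|α₁ − α₂|·ΔT = 9.8×10⁻⁶ × 187 = 0.001833.
1/(A₁E₁) + 1/(A₂E₂) = 1/(875×141×10³) + 1/(600×32×10³) = 6.019×10⁻⁸ N⁻¹.
So P = 0.001833 / 6.019×10⁻⁸ = 30.45 kN.
σ_{invar} = P/A₁ = 30450/875 = 34.8 MPa, tensile.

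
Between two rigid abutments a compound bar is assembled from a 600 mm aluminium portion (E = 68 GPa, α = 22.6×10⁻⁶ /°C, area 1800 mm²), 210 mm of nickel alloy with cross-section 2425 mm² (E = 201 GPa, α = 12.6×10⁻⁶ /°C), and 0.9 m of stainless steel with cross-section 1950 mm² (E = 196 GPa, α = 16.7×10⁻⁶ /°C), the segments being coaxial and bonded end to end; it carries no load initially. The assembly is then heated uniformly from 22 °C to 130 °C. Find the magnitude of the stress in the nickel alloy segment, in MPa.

If the supports were absent, the total length change would be Σ αᵢΔT Lᵢ = 22.6×10⁻⁶×108×600 + 12.6×10⁻⁶×108×210 + 16.7×10⁻⁶×108×900 = 3.373 mm.
The walls prevent any net length change, so an axial force P (same in every segment) develops. Compatibility: P · Σ Lᵢ/(AᵢEᵢ) = δ_free.
The series flexibility is Σ Lᵢ/(AᵢEᵢ) = 600/(1800×68×10³) + 210/(2425×201×10³) + 900/(1950×196×10³) = 7.688×10⁻⁶ mm/N.
So P = 3.373 / 7.688×10⁻⁶ = 438.8 kN, compressive.
σ_{nickel alloy} = P / A = 438800 / 2425 = 181 MPa.

σ ≈ 181 MPa (compressive)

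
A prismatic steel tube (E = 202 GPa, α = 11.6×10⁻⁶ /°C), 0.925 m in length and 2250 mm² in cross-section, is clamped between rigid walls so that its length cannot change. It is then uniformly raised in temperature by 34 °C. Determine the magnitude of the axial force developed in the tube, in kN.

The ends cannot move, so σ = EαΔT = 202×10³ × 11.6×10⁻⁶ × 34 = 79.67 MPa.
P = AEαΔT = 2250 × 202×10³ × 11.6×10⁻⁶ × 34 = 179.3 kN (compressive).

P ≈ 179 kN (compressive)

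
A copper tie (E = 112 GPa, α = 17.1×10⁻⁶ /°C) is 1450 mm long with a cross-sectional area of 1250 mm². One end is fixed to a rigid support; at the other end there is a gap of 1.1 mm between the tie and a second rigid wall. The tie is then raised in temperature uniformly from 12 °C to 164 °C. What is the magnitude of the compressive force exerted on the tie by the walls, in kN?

If the wall were absent the tie would grow by αΔT L = 17.1×10⁻⁶ × 152 × 1450 = 3.769 mm.
This exceeds the 1.1 mm gap, so the wall pushes back. The portion of expansion that must be recovered elastically is δ_free − gap = 3.769 − 1.1 = 2.669 mm.
That suppressed elongation corresponds to σ = E·Δ/L = 112×10³ × 2.669/1450 = 206.1 MPa.
P = σA = 206.1 × 1250 = 257.7 kN.

P ≈ 258 kN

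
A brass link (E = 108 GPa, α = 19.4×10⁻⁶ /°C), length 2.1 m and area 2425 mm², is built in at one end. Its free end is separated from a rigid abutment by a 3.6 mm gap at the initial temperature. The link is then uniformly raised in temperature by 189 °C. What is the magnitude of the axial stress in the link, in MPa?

σ ≈ 211 MPa (compressive)

Free thermal elongation = αΔT L = 19.4×10⁻⁶ × 189 × 2100 = 7.7 mm.
After closing the 3.6 mm clearance, 7.7 − 3.6 = 4.1 mm of expansion remains to be suppressed by the wall.
That suppressed elongation corresponds to σ = E·Δ/L = 108×10³ × 4.1/2100 = 210.8 MPa.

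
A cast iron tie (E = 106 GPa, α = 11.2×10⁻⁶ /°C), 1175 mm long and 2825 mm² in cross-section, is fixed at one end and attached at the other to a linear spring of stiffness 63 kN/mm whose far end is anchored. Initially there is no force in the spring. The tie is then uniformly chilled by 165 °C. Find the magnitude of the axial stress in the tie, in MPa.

The unrestrained thermal change is αΔT L = 11.2×10⁻⁶ × 165 × 1175 = 2.171 mm.
Let P be the tensile force in the spring. The tie extends elastically by PL/(AE) and the spring stretches by P/k; together these equal δ_free.
P [ L/(AE) + 1/k ] = δ_free → P [ 1175/(2825×106×10³) + 1/(63×10³) ] = 2.171.
P = 2.171 / 1.98×10⁻⁵ = 109700 N.
σ = P/A = 109700/2825 = 38.83 MPa.

σ ≈ 38.8 MPa (tensile)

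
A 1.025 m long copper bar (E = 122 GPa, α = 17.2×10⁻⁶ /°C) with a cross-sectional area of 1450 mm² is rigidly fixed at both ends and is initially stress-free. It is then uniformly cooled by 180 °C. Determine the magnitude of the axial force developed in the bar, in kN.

Full restraint means ε = 0, so the stress is σ = EαΔT = 122×10³ × 17.2×10⁻⁶ × 180 = 377.7 MPa.
Axial force P = σA = 377.7 × 1450 = 547700 N = 547.7 kN, tensile.

P ≈ 548 kN (tensile)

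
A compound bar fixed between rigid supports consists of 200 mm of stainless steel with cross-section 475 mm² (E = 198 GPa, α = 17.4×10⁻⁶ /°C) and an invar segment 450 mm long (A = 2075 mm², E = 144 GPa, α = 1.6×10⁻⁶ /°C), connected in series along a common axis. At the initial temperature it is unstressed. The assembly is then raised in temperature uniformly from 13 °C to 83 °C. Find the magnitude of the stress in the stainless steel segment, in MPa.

If the supports were absent, the total length change would be Σ αᵢΔT Lᵢ = 17.4×10⁻⁶×70×200 + 1.6×10⁻⁶×70×450 = 0.294 mm.
The rigid supports impose zero overall length change; the single axial force P common to all segments must satisfy P Σ Lᵢ/(AᵢEᵢ) = δ_free.
The series flexibility is Σ Lᵢ/(AᵢEᵢ) = 200/(475×198×10³) + 450/(2075×144×10³) = 3.633×10⁻⁶ mm/N.
P = 0.294 / 3.633×10⁻⁶ = 80930 N = 80.93 kN, compressive.
σ_{stainless steel} = P / A = 80930 / 475 = 170.4 MPa.

σ ≈ 170 MPa (compressive)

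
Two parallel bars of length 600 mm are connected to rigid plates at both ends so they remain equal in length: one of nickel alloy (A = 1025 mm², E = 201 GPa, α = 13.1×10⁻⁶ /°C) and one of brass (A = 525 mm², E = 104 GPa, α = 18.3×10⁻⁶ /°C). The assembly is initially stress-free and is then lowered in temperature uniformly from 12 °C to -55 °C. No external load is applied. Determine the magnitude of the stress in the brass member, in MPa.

Both members must finish at the same length. With the larger α, the brass tends to over-contract; the plates restrain it, putting the brass in tension and the nickel alloy in compression. With no external load the two internal forces are equal and opposite, magnitude P.
Compatibility of the two members (thermal + elastic change equal): (α₁ − α₂)ΔT = P·[1/(A₁E₁) + 1/(A₂E₂)].
|α₁ − α₂|·ΔT = 5.2×10⁻⁶ × 67 = 0.0003484.
1/(A₁E₁) + 1/(A₂E₂) = 1/(1025×201×10³) + 1/(525×104×10³) = 2.317×10⁻⁸ N⁻¹.
P = 0.0003484 / 2.317×10⁻⁸ = 15040 N = 15.04 kN.
σ_{brass} = P/A₂ = 15040/525 = 28.64 MPa, tensile.

σ ≈ 28.6 MPa (tensile)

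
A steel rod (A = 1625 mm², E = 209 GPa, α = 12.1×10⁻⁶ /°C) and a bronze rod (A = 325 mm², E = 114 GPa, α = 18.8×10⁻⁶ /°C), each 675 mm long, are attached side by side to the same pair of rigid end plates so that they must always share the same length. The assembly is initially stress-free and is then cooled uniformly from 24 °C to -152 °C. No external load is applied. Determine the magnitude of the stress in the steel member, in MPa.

σ ≈ 24.2 MPa (compressive)

Both members must finish at the same length. With the larger α, the bronze tends to over-contract; the plates restrain it, putting the bronze in tension and the steel in compression. With no external load the two internal forces are equal and opposite, magnitude P.
Compatibility of the two members (thermal + elastic change equal): (α₁ − α₂)ΔT = P·[1/(A₁E₁) + 1/(A₂E₂)].
|α₁ − α₂|·ΔT = 6.7×10⁻⁶ × 176 = 0.001179.
1/(A₁E₁) + 1/(A₂E₂) = 1/(1625×209×10³) + 1/(325×114×10³) = 2.993×10⁻⁸ N⁻¹.
P = 0.001179 / 2.993×10⁻⁸ = 39390 N = 39.39 kN.
σ_{steel} = P/A₁ = 39390/1625 = 24.24 MPa, compressive.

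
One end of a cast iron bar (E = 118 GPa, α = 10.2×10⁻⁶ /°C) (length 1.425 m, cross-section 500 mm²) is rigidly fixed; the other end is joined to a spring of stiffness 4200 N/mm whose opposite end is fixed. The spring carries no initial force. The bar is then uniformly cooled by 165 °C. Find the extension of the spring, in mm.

δ ≈ 2.18 mm

The unrestrained thermal change is αΔT L = 10.2×10⁻⁶ × 165 × 1425 = 2.398 mm.
Let P be the tensile force in the spring. The bar extends elastically by PL/(AE) and the spring stretches by P/k; together these equal δ_free.
So P = δ_free / [L/(AE) + 1/k] = 2.398 / [ 1425/(500×118×10³) + 1/(4200) ].
P = 2.398 / 0.0002622 = 9145 N.
Spring extension = P/k = 9145/(4200) = 2.177 mm.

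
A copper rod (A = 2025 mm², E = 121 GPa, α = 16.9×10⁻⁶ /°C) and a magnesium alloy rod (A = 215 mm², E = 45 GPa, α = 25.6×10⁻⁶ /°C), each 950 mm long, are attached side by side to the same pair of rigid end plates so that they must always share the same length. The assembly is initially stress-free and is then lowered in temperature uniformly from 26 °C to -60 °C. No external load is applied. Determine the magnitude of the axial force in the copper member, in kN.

P ≈ 6.96 kN (compressive in the copper)

Both members must finish at the same length. With the larger α, the magnesium alloy tends to over-contract; the plates restrain it, putting the magnesium alloy in tension and the copper in compression. With no external load the two internal forces are equal and opposite, magnitude P.
Setting the final lengths equal and cancelling L: (α₁ − α₂)ΔT = P/(A₁E₁) + P/(A₂E₂).
|α₁ − α₂|·ΔT = 8.7×10⁻⁶ × 86 = 0.0007482.
1/(A₁E₁) + 1/(A₂E₂) = 1/(2025×121×10³) + 1/(215×45×10³) = 1.074×10⁻⁷ N⁻¹.
So P = 0.0007482 / 1.074×10⁻⁷ = 6.964 kN.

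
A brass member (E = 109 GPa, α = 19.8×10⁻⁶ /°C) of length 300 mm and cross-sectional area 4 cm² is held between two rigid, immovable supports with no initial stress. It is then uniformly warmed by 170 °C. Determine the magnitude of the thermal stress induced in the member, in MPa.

σ ≈ 367 MPa (compressive)

The supports are rigid, so the total axial strain is zero. The restrained thermal strain is ε = αΔT = 19.8×10⁻⁶ × 170 = 3366×10⁻⁶.
σ = EαΔT = 109×10³ × 19.8×10⁻⁶ × 170 = 366.9 MPa (compressive; the member is trying to expand).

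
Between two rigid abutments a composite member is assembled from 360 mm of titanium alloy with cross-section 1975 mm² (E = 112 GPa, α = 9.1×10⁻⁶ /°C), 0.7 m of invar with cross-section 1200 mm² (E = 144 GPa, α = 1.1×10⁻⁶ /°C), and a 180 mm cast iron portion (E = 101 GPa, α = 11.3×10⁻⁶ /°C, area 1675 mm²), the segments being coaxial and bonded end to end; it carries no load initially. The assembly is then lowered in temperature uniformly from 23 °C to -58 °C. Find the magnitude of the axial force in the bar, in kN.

P ≈ 73 kN (tensile)

If the supports were absent, the total length change would be Σ αᵢΔT Lᵢ = 9.1×10⁻⁶×81×360 + 1.1×10⁻⁶×81×700 + 11.3×10⁻⁶×81×180 = 0.4925 mm.
Since the ends are fixed, an axial force P builds up, equal in every segment, with P · Σ Lᵢ/(AᵢEᵢ) = δ_free.
The series flexibility is Σ Lᵢ/(AᵢEᵢ) = 360/(1975×112×10³) + 700/(1200×144×10³) + 180/(1675×101×10³) = 6.742×10⁻⁶ mm/N.
Hence P = δ_free / Σ(L/AE) = 0.4925/6.742×10⁻⁶ = 73.04 kN (tensile).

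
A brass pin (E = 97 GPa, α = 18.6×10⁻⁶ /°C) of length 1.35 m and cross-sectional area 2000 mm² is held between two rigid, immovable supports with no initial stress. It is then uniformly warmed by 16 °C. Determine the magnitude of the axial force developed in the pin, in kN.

P ≈ 57.7 kN (compressive)

With zero net strain, σ = E·αΔT = 97 GPa × 18.6×10⁻⁶ × 16 = 28.87 MPa.
Axial force P = σA = 28.87 × 2000 = 57730 N = 57.73 kN, compressive.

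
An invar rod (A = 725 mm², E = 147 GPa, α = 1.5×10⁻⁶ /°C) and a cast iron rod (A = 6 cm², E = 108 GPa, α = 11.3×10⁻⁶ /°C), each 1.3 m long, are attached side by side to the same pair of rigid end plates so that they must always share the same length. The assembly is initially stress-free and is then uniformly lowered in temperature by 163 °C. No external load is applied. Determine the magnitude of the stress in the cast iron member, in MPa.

σ ≈ 107 MPa (tensile)

Equilibrium of a rigid end plate with no external load gives equal and opposite internal forces ±P in the two members. Since α_{cast iron} > α_{invar}, cooling drives the cast iron into tension and the invar into compression.
Compatibility of the two members (thermal + elastic change equal): (α₁ − α₂)ΔT = P·[1/(A₁E₁) + 1/(A₂E₂)].
|α₁ − α₂|·ΔT = 9.8×10⁻⁶ × 163 = 0.001597.
1/(A₁E₁) + 1/(A₂E₂) = 1/(725×147×10³) + 1/(600×108×10³) = 2.482×10⁻⁸ N⁻¹.
P = 0.001597 / 2.482×10⁻⁸ = 64370 N = 64.37 kN.
σ_{cast iron} = P/A₂ = 64370/600 = 107.3 MPa, tensile.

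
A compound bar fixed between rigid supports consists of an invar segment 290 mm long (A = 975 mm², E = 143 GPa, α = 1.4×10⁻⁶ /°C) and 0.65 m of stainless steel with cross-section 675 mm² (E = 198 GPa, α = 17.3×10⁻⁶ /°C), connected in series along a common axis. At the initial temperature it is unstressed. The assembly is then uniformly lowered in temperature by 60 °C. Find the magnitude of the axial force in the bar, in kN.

If the supports were absent, the total length change would be Σ αᵢΔT Lᵢ = 1.4×10⁻⁶×60×290 + 17.3×10⁻⁶×60×650 = 0.6991 mm.
The rigid supports impose zero overall length change; the single axial force P common to all segments must satisfy P Σ Lᵢ/(AᵢEᵢ) = δ_free.
Σ Lᵢ/(AᵢEᵢ) = 290/(975×143×10³) + 650/(675×198×10³) = 6.943×10⁻⁶ mm/N.
P = 0.6991 / 6.943×10⁻⁶ = 100700 N = 100.7 kN, tensile.

P ≈ 101 kN (tensile)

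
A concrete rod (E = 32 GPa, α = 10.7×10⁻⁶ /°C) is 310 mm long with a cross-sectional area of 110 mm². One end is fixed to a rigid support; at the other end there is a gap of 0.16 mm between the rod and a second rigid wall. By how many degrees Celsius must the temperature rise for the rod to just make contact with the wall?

Contact occurs when the free expansion equals the gap: αΔT L = 0.16 mm.
ΔT = 0.16 / (10.7×10⁻⁶ × 310) = 48.24 °C.

ΔT ≈ 48.2 °C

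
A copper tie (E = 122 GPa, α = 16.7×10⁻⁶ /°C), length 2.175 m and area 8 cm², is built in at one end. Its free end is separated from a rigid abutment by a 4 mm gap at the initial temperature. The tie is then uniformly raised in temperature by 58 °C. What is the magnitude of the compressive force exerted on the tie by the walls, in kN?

Unrestrained expansion: δ_free = αΔT L = 16.7×10⁻⁶ × 58 × 2175 = 2.107 mm.
This is smaller than the 4 mm clearance, so the tie expands freely without reaching the stop — the stress is zero.

P ≈ 0 kN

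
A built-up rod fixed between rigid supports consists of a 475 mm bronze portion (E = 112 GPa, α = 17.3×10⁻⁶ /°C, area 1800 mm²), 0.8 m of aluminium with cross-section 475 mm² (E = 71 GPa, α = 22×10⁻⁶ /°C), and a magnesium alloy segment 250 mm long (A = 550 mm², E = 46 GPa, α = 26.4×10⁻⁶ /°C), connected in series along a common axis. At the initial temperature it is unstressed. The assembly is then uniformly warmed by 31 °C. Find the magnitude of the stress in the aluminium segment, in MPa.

If the supports were absent, the total length change would be Σ αᵢΔT Lᵢ = 17.3×10⁻⁶×31×475 + 22×10⁻⁶×31×800 + 26.4×10⁻⁶×31×250 = 1.005 mm.
The rigid supports impose zero overall length change; the single axial force P common to all segments must satisfy P Σ Lᵢ/(AᵢEᵢ) = δ_free.
Σ Lᵢ/(AᵢEᵢ) = 475/(1800×112×10³) + 800/(475×71×10³) + 250/(550×46×10³) = 3.596×10⁻⁵ mm/N.
P = 1.005 / 3.596×10⁻⁵ = 27950 N = 27.95 kN, compressive.
σ_{aluminium} = P / A = 27950 / 475 = 58.84 MPa.

σ ≈ 58.8 MPa (compressive)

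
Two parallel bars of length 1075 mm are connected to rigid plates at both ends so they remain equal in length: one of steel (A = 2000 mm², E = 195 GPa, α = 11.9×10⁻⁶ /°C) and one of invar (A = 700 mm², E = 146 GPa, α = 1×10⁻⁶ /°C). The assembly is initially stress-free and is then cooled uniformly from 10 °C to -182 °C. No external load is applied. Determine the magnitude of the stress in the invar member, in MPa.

Equilibrium of a rigid end plate with no external load gives equal and opposite internal forces ±P in the two members. Since α_{steel} > α_{invar}, cooling drives the steel into tension and the invar into compression.
Equating the net (thermal + elastic) strains gives |α₁ − α₂|·ΔT = P·[1/(A₁E₁) + 1/(A₂E₂)].
|α₁ − α₂|·ΔT = 10.9×10⁻⁶ × 192 = 0.002093.
1/(A₁E₁) + 1/(A₂E₂) = 1/(2000×195×10³) + 1/(700×146×10³) = 1.235×10⁻⁸ N⁻¹.
So P = 0.002093 / 1.235×10⁻⁸ = 169.5 kN.
σ_{invar} = P/A₂ = 169500/700 = 242.1 MPa, compressive.

σ ≈ 242 MPa (compressive)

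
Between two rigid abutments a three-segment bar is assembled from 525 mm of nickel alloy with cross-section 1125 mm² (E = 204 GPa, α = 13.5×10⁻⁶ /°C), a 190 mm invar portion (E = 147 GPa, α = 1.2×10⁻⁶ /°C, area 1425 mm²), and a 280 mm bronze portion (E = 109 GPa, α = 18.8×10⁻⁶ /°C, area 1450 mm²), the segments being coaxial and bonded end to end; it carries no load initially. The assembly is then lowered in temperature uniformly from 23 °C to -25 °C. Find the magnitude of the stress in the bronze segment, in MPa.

σ ≈ 83.9 MPa (tensile)

If the supports were absent, the total length change would be Σ αᵢΔT Lᵢ = 13.5×10⁻⁶×48×525 + 1.2×10⁻⁶×48×190 + 18.8×10⁻⁶×48×280 = 0.6038 mm.
The walls prevent any net length change, so an axial force P (same in every segment) develops. Compatibility: P · Σ Lᵢ/(AᵢEᵢ) = δ_free.
The series flexibility is Σ Lᵢ/(AᵢEᵢ) = 525/(1125×204×10³) + 190/(1425×147×10³) + 280/(1450×109×10³) = 4.966×10⁻⁶ mm/N.
Hence P = δ_free / Σ(L/AE) = 0.6038/4.966×10⁻⁶ = 121.6 kN (tensile).
σ_{bronze} = P / A = 121600 / 1450 = 83.85 MPa.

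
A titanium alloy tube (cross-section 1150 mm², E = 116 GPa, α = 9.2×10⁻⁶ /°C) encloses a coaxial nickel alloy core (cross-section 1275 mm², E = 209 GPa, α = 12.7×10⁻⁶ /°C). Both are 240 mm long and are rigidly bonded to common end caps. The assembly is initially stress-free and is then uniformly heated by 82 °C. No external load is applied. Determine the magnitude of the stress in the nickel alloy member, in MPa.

Equilibrium of a rigid end plate with no external load gives equal and opposite internal forces ±P in the two members. Since α_{nickel alloy} > α_{titanium alloy}, heating drives the nickel alloy into compression and the titanium alloy into tension.
Compatibility of the two members (thermal + elastic change equal): (α₁ − α₂)ΔT = P·[1/(A₁E₁) + 1/(A₂E₂)].
|α₁ − α₂|·ΔT = 3.5×10⁻⁶ × 82 = 0.000287.
1/(A₁E₁) + 1/(A₂E₂) = 1/(1150×116×10³) + 1/(1275×209×10³) = 1.125×10⁻⁸ N⁻¹.
P = 0.000287 / 1.125×10⁻⁸ = 25510 N = 25.51 kN.
σ_{nickel alloy} = P/A₂ = 25510/1275 = 20.01 MPa, compressive.

σ ≈ 20 MPa (compressive)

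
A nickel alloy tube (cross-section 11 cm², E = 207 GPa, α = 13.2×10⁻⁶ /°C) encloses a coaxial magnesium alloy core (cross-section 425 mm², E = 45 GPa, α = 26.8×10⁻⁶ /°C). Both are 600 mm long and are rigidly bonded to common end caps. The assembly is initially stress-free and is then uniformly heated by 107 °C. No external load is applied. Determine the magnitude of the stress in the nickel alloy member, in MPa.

σ ≈ 23.3 MPa (tensile)

The magnesium alloy has the larger α, so on heating it would change length more than the nickel alloy if both were free. The rigid plates force a common final length, so the magnesium alloy is put into compression and the nickel alloy into tension, with equal and opposite forces P (no external load).
Equating the net (thermal + elastic) strains gives |α₁ − α₂|·ΔT = P·[1/(A₁E₁) + 1/(A₂E₂)].
|α₁ − α₂|·ΔT = 13.6×10⁻⁶ × 107 = 0.001455.
1/(A₁E₁) + 1/(A₂E₂) = 1/(1100×207×10³) + 1/(425×45×10³) = 5.668×10⁻⁸ N⁻¹.
So P = 0.001455 / 5.668×10⁻⁸ = 25.67 kN.
σ_{nickel alloy} = P/A₁ = 25670/1100 = 23.34 MPa, tensile.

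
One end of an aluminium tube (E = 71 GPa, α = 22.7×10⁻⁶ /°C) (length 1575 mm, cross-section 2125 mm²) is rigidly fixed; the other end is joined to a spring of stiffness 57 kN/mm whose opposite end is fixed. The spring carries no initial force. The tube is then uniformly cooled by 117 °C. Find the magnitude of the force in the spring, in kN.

P ≈ 149 kN

Free thermal contraction: δ_free = αΔT L = 22.7×10⁻⁶ × 117 × 1575 = 4.183 mm.
With a force P in the spring, the elastic change of the tube is PL/(AE) and that of the spring is P/k; compatibility requires their sum to equal δ_free.
So P = δ_free / [L/(AE) + 1/k] = 4.183 / [ 1575/(2125×71×10³) + 1/(57×10³) ].
P = 4.183 / 2.798×10⁻⁵ = 149500 N.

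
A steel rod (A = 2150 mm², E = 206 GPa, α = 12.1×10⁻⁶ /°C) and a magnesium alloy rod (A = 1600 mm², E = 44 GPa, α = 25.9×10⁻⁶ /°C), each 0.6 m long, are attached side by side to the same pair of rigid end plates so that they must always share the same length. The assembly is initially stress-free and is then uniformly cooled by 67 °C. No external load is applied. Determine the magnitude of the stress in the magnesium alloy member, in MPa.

σ ≈ 35.1 MPa (tensile)

Both members must finish at the same length. With the larger α, the magnesium alloy tends to over-contract; the plates restrain it, putting the magnesium alloy in tension and the steel in compression. With no external load the two internal forces are equal and opposite, magnitude P.
Equating the net (thermal + elastic) strains gives |α₁ − α₂|·ΔT = P·[1/(A₁E₁) + 1/(A₂E₂)].
|α₁ − α₂|·ΔT = 13.8×10⁻⁶ × 67 = 0.0009246.
1/(A₁E₁) + 1/(A₂E₂) = 1/(2150×206×10³) + 1/(1600×44×10³) = 1.646×10⁻⁸ N⁻¹.
So P = 0.0009246 / 1.646×10⁻⁸ = 56.16 kN.
σ_{magnesium alloy} = P/A₂ = 56160/1600 = 35.1 MPa, tensile.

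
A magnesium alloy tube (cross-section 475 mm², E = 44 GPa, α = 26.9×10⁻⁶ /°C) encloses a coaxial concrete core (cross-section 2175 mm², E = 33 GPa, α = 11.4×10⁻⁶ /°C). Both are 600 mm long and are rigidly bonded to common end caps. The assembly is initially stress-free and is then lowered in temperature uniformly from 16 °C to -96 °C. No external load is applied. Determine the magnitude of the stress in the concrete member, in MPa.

The magnesium alloy has the larger α, so on cooling it would change length more than the concrete if both were free. The rigid plates force a common final length, so the magnesium alloy is put into tension and the concrete into compression, with equal and opposite forces P (no external load).
Setting the final lengths equal and cancelling L: (α₁ − α₂)ΔT = P/(A₁E₁) + P/(A₂E₂).
|α₁ − α₂|·ΔT = 15.5×10⁻⁶ × 112 = 0.001736.
1/(A₁E₁) + 1/(A₂E₂) = 1/(475×44×10³) + 1/(2175×33×10³) = 6.178×10⁻⁸ N⁻¹.
P = 0.001736 / 6.178×10⁻⁸ = 28100 N = 28.1 kN.
σ_{concrete} = P/A₂ = 28100/2175 = 12.92 MPa, compressive.

σ ≈ 12.9 MPa (compressive)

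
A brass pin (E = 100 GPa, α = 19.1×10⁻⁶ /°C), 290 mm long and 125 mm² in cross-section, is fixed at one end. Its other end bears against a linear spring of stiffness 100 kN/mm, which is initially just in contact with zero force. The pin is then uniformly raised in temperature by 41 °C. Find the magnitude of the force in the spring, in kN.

P ≈ 6.84 kN

If the spring were absent the pin would lengthen by αΔT L = 19.1×10⁻⁶ × 41 × 290 = 0.2271 mm.
With a force P in the spring, the elastic change of the pin is PL/(AE) and that of the spring is P/k; compatibility requires their sum to equal δ_free.
So P = δ_free / [L/(AE) + 1/k] = 0.2271 / [ 290/(125×100×10³) + 1/(100×10³) ].
P = 0.2271 / 3.32×10⁻⁵ = 6840 N.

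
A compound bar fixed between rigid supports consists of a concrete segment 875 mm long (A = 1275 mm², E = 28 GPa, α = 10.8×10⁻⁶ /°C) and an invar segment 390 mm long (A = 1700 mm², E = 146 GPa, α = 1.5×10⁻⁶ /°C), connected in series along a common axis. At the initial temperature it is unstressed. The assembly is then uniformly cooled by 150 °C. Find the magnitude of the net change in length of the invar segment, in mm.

If the supports were absent, the total length change would be Σ αᵢΔT Lᵢ = 10.8×10⁻⁶×150×875 + 1.5×10⁻⁶×150×390 = 1.505 mm.
Since the ends are fixed, an axial force P builds up, equal in every segment, with P · Σ Lᵢ/(AᵢEᵢ) = δ_free.
Σ Lᵢ/(AᵢEᵢ) = 875/(1275×28×10³) + 390/(1700×146×10³) = 2.608×10⁻⁵ mm/N.
So P = 1.505 / 2.608×10⁻⁵ = 57.71 kN, tensile.
For the invar segment, free thermal change = 1.5×10⁻⁶×150×390 = 0.08775 mm and elastic change from P = 57710×390/(1700×146×10³) = 0.09069 mm; these oppose, so the net change is 0.00294 mm (segment lengthens).

|ΔL| ≈ 0.00294 mm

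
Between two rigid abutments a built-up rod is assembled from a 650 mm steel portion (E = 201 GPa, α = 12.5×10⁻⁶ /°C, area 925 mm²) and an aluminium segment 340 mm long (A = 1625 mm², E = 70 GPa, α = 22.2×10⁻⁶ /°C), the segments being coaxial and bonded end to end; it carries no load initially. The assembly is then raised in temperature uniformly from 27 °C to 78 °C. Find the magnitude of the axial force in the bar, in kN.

P ≈ 123 kN (compressive)

If the supports were absent, the total length change would be Σ αᵢΔT Lᵢ = 12.5×10⁻⁶×51×650 + 22.2×10⁻⁶×51×340 = 0.7993 mm.
The rigid supports impose zero overall length change; the single axial force P common to all segments must satisfy P Σ Lᵢ/(AᵢEᵢ) = δ_free.
The series flexibility is Σ Lᵢ/(AᵢEᵢ) = 650/(925×201×10³) + 340/(1625×70×10³) = 6.485×10⁻⁶ mm/N.
So P = 0.7993 / 6.485×10⁻⁶ = 123.3 kN, compressive.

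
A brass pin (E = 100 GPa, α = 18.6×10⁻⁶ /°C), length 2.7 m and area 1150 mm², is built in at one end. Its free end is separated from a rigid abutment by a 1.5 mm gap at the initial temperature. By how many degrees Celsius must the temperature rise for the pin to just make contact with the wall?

Contact occurs when the free expansion equals the gap: αΔT L = 1.5 mm.
ΔT = 1.5 / (18.6×10⁻⁶ × 2700) = 29.87 °C.

ΔT ≈ 29.9 °C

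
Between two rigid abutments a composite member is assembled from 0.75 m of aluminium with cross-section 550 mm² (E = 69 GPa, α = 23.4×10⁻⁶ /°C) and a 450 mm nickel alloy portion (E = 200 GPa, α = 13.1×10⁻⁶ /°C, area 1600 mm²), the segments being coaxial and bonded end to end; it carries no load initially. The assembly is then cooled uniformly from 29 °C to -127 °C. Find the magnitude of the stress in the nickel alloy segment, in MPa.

σ ≈ 108 MPa (tensile)

Free thermal contraction of the whole bar: Σ αᵢΔT Lᵢ = 23.4×10⁻⁶×156×750 + 13.1×10⁻⁶×156×450 = 3.657 mm.
The rigid supports impose zero overall length change; the single axial force P common to all segments must satisfy P Σ Lᵢ/(AᵢEᵢ) = δ_free.
The series flexibility is Σ Lᵢ/(AᵢEᵢ) = 750/(550×69×10³) + 450/(1600×200×10³) = 2.117×10⁻⁵ mm/N.
So P = 3.657 / 2.117×10⁻⁵ = 172.8 kN, tensile.
σ_{nickel alloy} = P / A = 172800 / 1600 = 108 MPa.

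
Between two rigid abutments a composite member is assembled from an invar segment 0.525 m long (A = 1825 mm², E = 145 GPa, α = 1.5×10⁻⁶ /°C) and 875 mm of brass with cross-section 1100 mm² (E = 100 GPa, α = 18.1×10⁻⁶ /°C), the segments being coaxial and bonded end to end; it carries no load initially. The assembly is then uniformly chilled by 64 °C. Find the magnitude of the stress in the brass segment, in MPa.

σ ≈ 97.3 MPa (tensile)

Free thermal contraction of the whole bar: Σ αᵢΔT Lᵢ = 1.5×10⁻⁶×64×525 + 18.1×10⁻⁶×64×875 = 1.064 mm.
Since the ends are fixed, an axial force P builds up, equal in every segment, with P · Σ Lᵢ/(AᵢEᵢ) = δ_free.
The series flexibility is Σ Lᵢ/(AᵢEᵢ) = 525/(1825×145×10³) + 875/(1100×100×10³) = 9.938×10⁻⁶ mm/N.
P = 1.064 / 9.938×10⁻⁶ = 107100 N = 107.1 kN, tensile.
σ_{brass} = P / A = 107100 / 1100 = 97.33 MPa.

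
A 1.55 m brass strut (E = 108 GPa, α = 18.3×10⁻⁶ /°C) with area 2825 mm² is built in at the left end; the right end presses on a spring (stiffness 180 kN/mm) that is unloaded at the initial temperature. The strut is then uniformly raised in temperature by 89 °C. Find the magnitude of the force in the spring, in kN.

Free thermal expansion: δ_free = αΔT L = 18.3×10⁻⁶ × 89 × 1550 = 2.524 mm.
With a force P in the spring, the elastic change of the strut is PL/(AE) and that of the spring is P/k; compatibility requires their sum to equal δ_free.
So P = δ_free / [L/(AE) + 1/k] = 2.524 / [ 1550/(2825×108×10³) + 1/(180×10³) ].
P = 2.524 / 1.064×10⁻⁵ = 237400 N.

P ≈ 237 kN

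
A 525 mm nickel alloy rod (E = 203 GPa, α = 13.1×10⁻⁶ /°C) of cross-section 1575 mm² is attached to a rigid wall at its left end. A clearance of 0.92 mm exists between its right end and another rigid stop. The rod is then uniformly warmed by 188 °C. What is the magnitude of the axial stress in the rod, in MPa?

Free thermal elongation = αΔT L = 13.1×10⁻⁶ × 188 × 525 = 1.293 mm.
After closing the 0.92 mm clearance, 1.293 − 0.92 = 0.373 mm of expansion remains to be suppressed by the wall.
Compatibility: PL/(AE) = 0.373 mm, so σ = P/A = E × (0.373/525) = 144.2 MPa.

σ ≈ 144 MPa (compressive)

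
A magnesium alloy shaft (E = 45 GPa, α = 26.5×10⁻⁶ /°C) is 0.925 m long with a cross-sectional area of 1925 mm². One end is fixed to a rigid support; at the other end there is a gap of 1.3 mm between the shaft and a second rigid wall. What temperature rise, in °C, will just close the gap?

ΔT ≈ 53 °C

Contact occurs when the free expansion equals the gap: αΔT L = 1.3 mm.
So ΔT = g/(αL) = 1.3/(26.5×10⁻⁶ × 925) = 53.03 °C.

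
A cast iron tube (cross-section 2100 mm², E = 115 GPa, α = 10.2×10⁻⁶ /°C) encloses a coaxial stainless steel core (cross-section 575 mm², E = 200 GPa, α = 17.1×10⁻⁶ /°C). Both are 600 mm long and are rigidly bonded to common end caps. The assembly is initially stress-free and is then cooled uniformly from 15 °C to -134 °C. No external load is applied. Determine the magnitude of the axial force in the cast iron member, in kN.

P ≈ 80.1 kN (compressive in the cast iron)

Equilibrium of a rigid end plate with no external load gives equal and opposite internal forces ±P in the two members. Since α_{stainless steel} > α_{cast iron}, cooling drives the stainless steel into tension and the cast iron into compression.
Equating the net (thermal + elastic) strains gives |α₁ − α₂|·ΔT = P·[1/(A₁E₁) + 1/(A₂E₂)].
|α₁ − α₂|·ΔT = 6.9×10⁻⁶ × 149 = 0.001028.
1/(A₁E₁) + 1/(A₂E₂) = 1/(2100×115×10³) + 1/(575×200×10³) = 1.284×10⁻⁸ N⁻¹.
P = 0.001028 / 1.284×10⁻⁸ = 80090 N = 80.09 kN.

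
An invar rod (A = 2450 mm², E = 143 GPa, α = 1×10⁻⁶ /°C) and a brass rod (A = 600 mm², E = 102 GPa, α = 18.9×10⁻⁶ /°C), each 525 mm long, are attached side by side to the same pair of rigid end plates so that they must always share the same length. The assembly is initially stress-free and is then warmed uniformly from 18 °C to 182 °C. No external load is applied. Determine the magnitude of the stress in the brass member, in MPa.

σ ≈ 255 MPa (compressive)

Equilibrium of a rigid end plate with no external load gives equal and opposite internal forces ±P in the two members. Since α_{brass} > α_{invar}, heating drives the brass into compression and the invar into tension.
Setting the final lengths equal and cancelling L: (α₁ − α₂)ΔT = P/(A₁E₁) + P/(A₂E₂).
|α₁ − α₂|·ΔT = 17.9×10⁻⁶ × 164 = 0.002936.
1/(A₁E₁) + 1/(A₂E₂) = 1/(2450×143×10³) + 1/(600×102×10³) = 1.919×10⁻⁸ N⁻¹.
P = 0.002936 / 1.919×10⁻⁸ = 152900 N = 152.9 kN.
σ_{brass} = P/A₂ = 152900/600 = 254.9 MPa, compressive.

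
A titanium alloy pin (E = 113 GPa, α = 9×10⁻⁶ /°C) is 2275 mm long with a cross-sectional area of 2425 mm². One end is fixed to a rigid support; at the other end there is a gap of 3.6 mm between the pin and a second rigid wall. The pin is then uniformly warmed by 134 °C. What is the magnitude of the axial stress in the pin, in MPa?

Unrestrained expansion: δ_free = αΔT L = 9×10⁻⁶ × 134 × 2275 = 2.744 mm.
Since δ_free = 2.74 mm is less than the 3.6 mm gap, the pin never touches the wall. No axial force develops.

σ ≈ 0 MPa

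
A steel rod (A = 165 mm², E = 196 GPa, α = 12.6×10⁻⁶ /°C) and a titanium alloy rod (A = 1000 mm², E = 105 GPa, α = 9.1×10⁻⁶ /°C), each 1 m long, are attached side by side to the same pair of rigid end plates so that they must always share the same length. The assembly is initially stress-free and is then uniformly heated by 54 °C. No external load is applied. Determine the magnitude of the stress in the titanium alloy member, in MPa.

The steel has the larger α, so on heating it would change length more than the titanium alloy if both were free. The rigid plates force a common final length, so the steel is put into compression and the titanium alloy into tension, with equal and opposite forces P (no external load).
Equating the net (thermal + elastic) strains gives |α₁ − α₂|·ΔT = P·[1/(A₁E₁) + 1/(A₂E₂)].
|α₁ − α₂|·ΔT = 3.5×10⁻⁶ × 54 = 0.000189.
1/(A₁E₁) + 1/(A₂E₂) = 1/(165×196×10³) + 1/(1000×105×10³) = 4.045×10⁻⁸ N⁻¹.
P = 0.000189 / 4.045×10⁻⁸ = 4673 N = 4.673 kN.
σ_{titanium alloy} = P/A₂ = 4673/1000 = 4.673 MPa, tensile.

σ ≈ 4.67 MPa (tensile)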